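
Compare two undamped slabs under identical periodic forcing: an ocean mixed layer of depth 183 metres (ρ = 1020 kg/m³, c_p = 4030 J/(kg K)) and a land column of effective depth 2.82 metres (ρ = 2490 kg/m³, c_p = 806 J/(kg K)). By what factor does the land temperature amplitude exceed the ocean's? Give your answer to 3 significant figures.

133

C_ocean = 1020 × 4030 × 183 = 7.52×10^8 J/(m²·K).
C_land = 2490 × 806 × 2.82 = 5.66×10^6 J/(m²·K).
Undamped amplitude ∝ 1/C, so A_land/A_ocean = C_ocean/C_land = 133.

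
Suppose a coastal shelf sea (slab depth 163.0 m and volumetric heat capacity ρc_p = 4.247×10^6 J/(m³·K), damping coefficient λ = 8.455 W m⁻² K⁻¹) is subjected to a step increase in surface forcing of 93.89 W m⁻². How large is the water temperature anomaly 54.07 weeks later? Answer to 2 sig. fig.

3.7 K

Areal heat capacity C = ρc_p × D = 4.247×10^6 × 163.0 = 6.92×10^8 J/(m^2 K).
τ = C / λ = 6.92×10^8 / 8.455 = 8.19×10^7 s.
Equilibrium anomaly ΔT_eq = F / λ = 93.89 / 8.455 = 11.1 K.
t = 54.07 weeks = 3.27×10^7 s, so t/τ = 0.399.
ΔT(t) = ΔT_eq (1 − e^(−t/τ)) = 11.1 × (1 − e^−0.399) = 3.66 K.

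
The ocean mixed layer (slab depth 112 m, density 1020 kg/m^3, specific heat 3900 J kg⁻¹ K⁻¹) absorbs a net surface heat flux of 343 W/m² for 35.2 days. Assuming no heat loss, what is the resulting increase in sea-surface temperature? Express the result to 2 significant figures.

2.3 K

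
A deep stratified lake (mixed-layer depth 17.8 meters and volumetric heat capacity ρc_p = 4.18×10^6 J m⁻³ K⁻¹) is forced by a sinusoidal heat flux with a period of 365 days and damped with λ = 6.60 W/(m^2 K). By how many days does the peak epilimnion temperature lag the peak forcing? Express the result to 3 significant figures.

66.9 days

Areal heat capacity C = ρc_p × D = 4.18×10^6 × 17.8 = 7.44×10^7 J m⁻² K⁻¹.
ω = 2π / 3.15×10^7 s = 1.99×10^-7 s⁻¹.
Phase lag φ = arctan(Cω/λ) = arctan(14.8/6.60) = 1.15 rad.
Time lag = φ / ω = 1.15 / 1.99×10^-7 = 5.78×10^6 s = 66.9 days.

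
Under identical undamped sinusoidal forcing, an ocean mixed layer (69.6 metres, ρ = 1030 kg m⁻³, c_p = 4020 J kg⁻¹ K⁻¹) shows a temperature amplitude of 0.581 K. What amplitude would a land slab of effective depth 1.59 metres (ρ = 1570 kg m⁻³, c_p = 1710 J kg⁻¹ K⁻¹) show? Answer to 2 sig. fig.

39 K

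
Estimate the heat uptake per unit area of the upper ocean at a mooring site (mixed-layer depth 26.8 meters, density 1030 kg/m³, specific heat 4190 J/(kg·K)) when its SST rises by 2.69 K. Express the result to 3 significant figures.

3.11×10^8

Areal heat capacity C = ρ c_p D = 1030 × 4190 × 26.8 = 1.16×10^8 J m⁻² K⁻¹.
ΔQ = C ΔT = 1.16×10^8 × 2.69 = 3.11×10^8 J/m².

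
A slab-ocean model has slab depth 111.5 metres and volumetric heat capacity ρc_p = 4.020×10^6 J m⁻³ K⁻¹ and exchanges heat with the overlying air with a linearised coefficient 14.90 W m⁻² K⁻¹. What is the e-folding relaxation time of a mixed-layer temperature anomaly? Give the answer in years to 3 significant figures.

Areal heat capacity C = ρc_p × D = 4.020×10^6 × 111.5 = 4.48×10^8 J/(m^2 K).
Relaxation time τ = C / λ = 4.48×10^8 / 14.90 = 3.01×10^7 s.
In years: 3.01×10^7 s / (3.156×10^7 s/year) = 0.953 years.

0.953 years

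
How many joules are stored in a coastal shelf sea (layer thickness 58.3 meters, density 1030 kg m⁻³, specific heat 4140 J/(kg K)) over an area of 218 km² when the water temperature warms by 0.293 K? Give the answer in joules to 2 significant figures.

Areal heat capacity C = ρ c_p D = 1030 × 4140 × 58.3 = 2.49×10^8 J/(m^2 K).
Heat per unit area: q = C ΔT = 2.49×10^8 × 0.293 = 7.28×10^7 J/m².
Total heat: Q = q × A = 7.28×10^7 × (218 × 10⁶ m²) = 1.59×10^16 J.

1.6×10^16 J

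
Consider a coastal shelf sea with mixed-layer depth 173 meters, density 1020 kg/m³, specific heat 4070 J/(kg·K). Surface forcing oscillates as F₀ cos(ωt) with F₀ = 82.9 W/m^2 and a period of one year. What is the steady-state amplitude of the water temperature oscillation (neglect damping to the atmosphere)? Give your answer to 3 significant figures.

0.579 K

Areal heat capacity C = ρ c_p D = 1020 × 4070 × 173 = 7.18×10^8 J/(m²·K).
Angular frequency ω = 2π / T = 2π / 3.15×10^7 s = 1.99×10^-7 s⁻¹.
Cω = 7.18×10^8 × 1.99×10^-7 = 143 W/(m²·K).
Amplitude A = F₀ / (Cω) = 82.9 / 143 = 0.579 K.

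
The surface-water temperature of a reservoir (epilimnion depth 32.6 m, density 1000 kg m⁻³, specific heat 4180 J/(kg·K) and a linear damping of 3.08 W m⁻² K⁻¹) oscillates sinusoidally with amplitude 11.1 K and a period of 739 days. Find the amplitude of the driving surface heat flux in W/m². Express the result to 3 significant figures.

Areal heat capacity C = ρ c_p D = 1000 × 4180 × 32.6 = 1.36×10^8 J m⁻² K⁻¹.
ω = 2π / 6.38×10^7 s = 9.84×10^-8 s⁻¹.
√((Cω)² + λ²) = √((13.4)² + 3.08²) = 13.8 W/(m²·K).
F₀ = A × √((Cω)²+λ²) = 11.1 × 13.8 = 153 W/m².

153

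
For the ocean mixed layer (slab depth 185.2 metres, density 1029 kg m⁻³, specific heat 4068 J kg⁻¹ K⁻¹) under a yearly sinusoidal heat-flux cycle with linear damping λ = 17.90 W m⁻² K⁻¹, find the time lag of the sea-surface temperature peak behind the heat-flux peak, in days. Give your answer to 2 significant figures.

85 days

Areal heat capacity C = ρ c_p D = 1029 × 4068 × 185.2 = 7.75×10^8 J m⁻² K⁻¹.
ω = 2π / 3.15×10^7 s = 1.99×10^-7 s⁻¹.
Phase lag φ = arctan(Cω/λ) = arctan(154/17.90) = 1.46 rad.
Time lag = φ / ω = 1.46 / 1.99×10^-7 = 7.30×10^6 s = 84.5 days.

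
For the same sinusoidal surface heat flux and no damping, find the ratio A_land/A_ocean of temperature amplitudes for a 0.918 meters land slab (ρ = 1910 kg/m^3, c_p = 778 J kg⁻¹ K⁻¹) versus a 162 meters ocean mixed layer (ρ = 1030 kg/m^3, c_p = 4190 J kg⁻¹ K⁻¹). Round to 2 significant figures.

510

C_ocean = 1030 × 4190 × 162 = 6.99×10^8 J/(m²·K).
C_land = 1910 × 778 × 0.918 = 1.36×10^6 J/(m²·K).
Undamped amplitude ∝ 1/C, so A_land/A_ocean = C_ocean/C_land = 513.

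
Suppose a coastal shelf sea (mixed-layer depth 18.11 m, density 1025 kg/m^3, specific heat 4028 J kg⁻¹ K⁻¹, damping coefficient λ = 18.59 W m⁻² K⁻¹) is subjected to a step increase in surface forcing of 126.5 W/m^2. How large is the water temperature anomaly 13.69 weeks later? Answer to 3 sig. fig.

5.94 K

Areal heat capacity C = ρ c_p D = 1025 × 4028 × 18.11 = 7.48×10^7 J/(m^2 K).
τ = C / λ = 7.48×10^7 / 18.59 = 4.02×10^6 s.
Equilibrium anomaly ΔT_eq = F / λ = 126.5 / 18.59 = 6.80 K.
t = 13.69 weeks = 8.28×10^6 s, so t/τ = 2.06.
ΔT(t) = ΔT_eq (1 − e^(−t/τ)) = 6.80 × (1 − e^−2.06) = 5.94 K.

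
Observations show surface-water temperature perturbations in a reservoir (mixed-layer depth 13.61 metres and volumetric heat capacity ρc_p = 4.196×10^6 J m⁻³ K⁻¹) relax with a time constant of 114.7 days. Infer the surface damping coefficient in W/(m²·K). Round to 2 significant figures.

5.8

Areal heat capacity C = ρc_p × D = 4.196×10^6 × 13.61 = 5.71×10^7 J/(m²·K).
τ = 114.7 days = 9.91×10^6 s.
λ = C / τ = 5.71×10^7 / 9.91×10^6 = 5.76 W/(m²·K).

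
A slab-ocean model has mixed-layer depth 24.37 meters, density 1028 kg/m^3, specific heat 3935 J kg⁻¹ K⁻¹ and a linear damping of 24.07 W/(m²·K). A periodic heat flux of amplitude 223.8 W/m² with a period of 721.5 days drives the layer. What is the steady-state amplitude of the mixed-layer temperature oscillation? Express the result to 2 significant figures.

8.6 K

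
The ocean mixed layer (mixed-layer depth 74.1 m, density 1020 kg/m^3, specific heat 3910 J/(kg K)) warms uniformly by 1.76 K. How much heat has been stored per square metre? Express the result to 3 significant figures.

5.20×10^8

Areal heat capacity C = ρ c_p D = 1020 × 3910 × 74.1 = 2.96×10^8 J/(m^2 K).
ΔQ = C ΔT = 2.96×10^8 × 1.76 = 5.20×10^8 J/m².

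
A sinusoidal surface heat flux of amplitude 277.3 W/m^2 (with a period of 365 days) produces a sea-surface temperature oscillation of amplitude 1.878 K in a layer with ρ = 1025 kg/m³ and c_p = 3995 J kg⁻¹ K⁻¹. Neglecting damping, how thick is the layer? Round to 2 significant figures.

ω = 2π / 3.15×10^7 s = 1.99×10^-7 s⁻¹.
Required C = F₀ / (A ω) = 277.3 / (1.878 × 1.99×10^-7) = 7.41×10^8 J/(m²·K).
D = C / (ρ c_p) = 7.41×10^8 / (1025 × 3995) = 181 m.

180 m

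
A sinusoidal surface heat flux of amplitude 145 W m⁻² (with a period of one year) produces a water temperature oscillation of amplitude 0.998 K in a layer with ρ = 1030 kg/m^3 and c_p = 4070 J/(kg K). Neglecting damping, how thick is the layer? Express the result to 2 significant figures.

170 m

ω = 2π / 3.15×10^7 s = 1.99×10^-7 s⁻¹.
Required C = F₀ / (A ω) = 145 / (0.998 × 1.99×10^-7) = 7.29×10^8 J/(m²·K).
D = C / (ρ c_p) = 7.29×10^8 / (1030 × 4070) = 174 m.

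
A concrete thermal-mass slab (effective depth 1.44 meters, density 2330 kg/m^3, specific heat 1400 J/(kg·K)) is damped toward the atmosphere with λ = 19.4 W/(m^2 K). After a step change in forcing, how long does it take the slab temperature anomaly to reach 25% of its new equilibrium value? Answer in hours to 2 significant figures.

Areal heat capacity C = ρ c_p D = 2330 × 1400 × 1.44 = 4.70×10^6 J m⁻² K⁻¹.
τ = C / λ = 4.70×10^6 / 19.4 = 2.42×10^5 s.
Fraction reached: 1 − e^(−t/τ) = 0.25 ⇒ t = −τ ln(1 − 0.25) = τ × 0.288.
t = 69700 s = 19.3 hours.

19 hours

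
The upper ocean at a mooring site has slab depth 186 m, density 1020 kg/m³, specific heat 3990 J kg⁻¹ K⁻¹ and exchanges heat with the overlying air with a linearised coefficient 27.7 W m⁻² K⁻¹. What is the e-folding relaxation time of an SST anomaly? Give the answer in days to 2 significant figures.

320 days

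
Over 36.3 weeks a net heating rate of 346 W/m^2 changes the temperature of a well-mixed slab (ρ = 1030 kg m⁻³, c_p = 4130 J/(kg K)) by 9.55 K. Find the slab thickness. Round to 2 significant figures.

Heat input Q = F Δt = 346 × 2.20×10^7 s = 7.60×10^9 J/m².
Required areal heat capacity C = Q / ΔT = 7.95×10^8 J/(m²·K).
Depth D = C / (ρ c_p) = 7.95×10^8 / (1030 × 4130) = 187 m.

190 m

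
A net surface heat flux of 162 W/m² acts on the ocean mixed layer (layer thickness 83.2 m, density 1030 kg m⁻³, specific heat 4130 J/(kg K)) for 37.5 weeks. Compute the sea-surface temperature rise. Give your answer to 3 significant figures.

10.4 K

Areal heat capacity C = ρ c_p D = 1030 × 4130 × 83.2 = 3.54×10^8 J/(m^2 K).
Net heat input Q = F Δt = 162 × (37.5 weeks × 6.048×10^5 s/week) = 3.67×10^9 J/m².
ΔT = Q / C = 3.67×10^9 / 3.54×10^8 = 10.4 K.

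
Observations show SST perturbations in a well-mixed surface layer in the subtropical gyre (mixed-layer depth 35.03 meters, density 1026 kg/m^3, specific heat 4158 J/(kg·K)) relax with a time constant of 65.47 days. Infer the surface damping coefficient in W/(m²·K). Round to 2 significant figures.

26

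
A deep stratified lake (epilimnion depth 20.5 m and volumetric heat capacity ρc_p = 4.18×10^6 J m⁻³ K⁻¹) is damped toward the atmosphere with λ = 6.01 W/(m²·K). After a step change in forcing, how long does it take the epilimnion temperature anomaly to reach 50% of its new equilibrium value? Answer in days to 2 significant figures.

110 days

Areal heat capacity C = ρc_p × D = 4.18×10^6 × 20.5 = 8.57×10^7 J/(m^2 K).
τ = C / λ = 8.57×10^7 / 6.01 = 1.43×10^7 s.
Fraction reached: 1 − e^(−t/τ) = 0.50 ⇒ t = −τ ln(1 − 0.50) = τ × 0.693.
t = 9.88×10^6 s = 114 days.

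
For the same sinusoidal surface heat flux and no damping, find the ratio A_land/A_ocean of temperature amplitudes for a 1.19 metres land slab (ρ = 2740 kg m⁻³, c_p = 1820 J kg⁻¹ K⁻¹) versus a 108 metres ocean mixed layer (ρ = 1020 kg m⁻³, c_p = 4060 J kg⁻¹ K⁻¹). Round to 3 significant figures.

C_ocean = 1020 × 4060 × 108 = 4.47×10^8 J/(m²·K).
C_land = 2740 × 1820 × 1.19 = 5.93×10^6 J/(m²·K).
Undamped amplitude ∝ 1/C, so A_land/A_ocean = C_ocean/C_land = 75.4.

75.4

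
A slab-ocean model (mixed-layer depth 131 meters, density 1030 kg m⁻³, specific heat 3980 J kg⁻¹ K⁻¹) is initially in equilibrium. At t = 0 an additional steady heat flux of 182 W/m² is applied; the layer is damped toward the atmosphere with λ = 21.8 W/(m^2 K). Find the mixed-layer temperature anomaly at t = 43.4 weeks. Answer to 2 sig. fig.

5.5 K

Areal heat capacity C = ρ c_p D = 1030 × 3980 × 131 = 5.37×10^8 J/(m²·K).
τ = C / λ = 5.37×10^8 / 21.8 = 2.46×10^7 s.
Equilibrium anomaly ΔT_eq = F / λ = 182 / 21.8 = 8.35 K.
t = 43.4 weeks = 2.62×10^7 s, so t/τ = 1.07.
ΔT(t) = ΔT_eq (1 − e^(−t/τ)) = 8.35 × (1 − e^−1.07) = 5.47 K.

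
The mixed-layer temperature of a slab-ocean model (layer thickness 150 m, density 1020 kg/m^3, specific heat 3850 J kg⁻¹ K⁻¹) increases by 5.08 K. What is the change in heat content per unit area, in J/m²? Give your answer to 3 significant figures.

Areal heat capacity C = ρ c_p D = 1020 × 3850 × 150 = 5.89×10^8 J m⁻² K⁻¹.
ΔQ = C ΔT = 5.89×10^8 × 5.08 = 2.99×10^9 J/m².

2.99×10^9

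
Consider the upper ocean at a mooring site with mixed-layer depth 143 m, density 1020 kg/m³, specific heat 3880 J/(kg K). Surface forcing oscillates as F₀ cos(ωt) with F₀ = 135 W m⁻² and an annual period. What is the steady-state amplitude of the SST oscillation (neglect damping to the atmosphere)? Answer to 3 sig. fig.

1.20 K

Areal heat capacity C = ρ c_p D = 1020 × 3880 × 143 = 5.66×10^8 J m⁻² K⁻¹.
Angular frequency ω = 2π / T = 2π / 3.15×10^7 s = 1.99×10^-7 s⁻¹.
Cω = 5.66×10^8 × 1.99×10^-7 = 113 W/(m²·K).
Amplitude A = F₀ / (Cω) = 135 / 113 = 1.20 K.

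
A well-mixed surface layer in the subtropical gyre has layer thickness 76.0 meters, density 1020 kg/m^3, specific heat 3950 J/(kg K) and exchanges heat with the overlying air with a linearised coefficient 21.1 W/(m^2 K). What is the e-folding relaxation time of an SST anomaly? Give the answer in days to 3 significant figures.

168 days

Areal heat capacity C = ρ c_p D = 1020 × 3950 × 76.0 = 3.06×10^8 J m⁻² K⁻¹.
Relaxation time τ = C / λ = 3.06×10^8 / 21.1 = 1.45×10^7 s.
In days: 1.45×10^7 s / (86400 s/day) = 168 days.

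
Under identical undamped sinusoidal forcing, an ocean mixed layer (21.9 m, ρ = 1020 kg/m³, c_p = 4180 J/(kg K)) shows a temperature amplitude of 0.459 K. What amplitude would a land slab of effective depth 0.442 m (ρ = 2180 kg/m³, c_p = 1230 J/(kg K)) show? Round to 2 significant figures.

C_ocean = 9.34×10^7 J/(m²·K); C_land = 1.19×10^6 J/(m²·K).
A ∝ 1/C ⇒ A_land = A_ocean × C_ocean/C_land = 0.459 × 78.8 = 36.2 K.

36 K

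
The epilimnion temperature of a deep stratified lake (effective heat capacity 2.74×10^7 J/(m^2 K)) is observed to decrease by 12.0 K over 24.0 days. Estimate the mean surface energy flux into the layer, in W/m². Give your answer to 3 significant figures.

Areal heat capacity C = 2.74×10^7 J/(m^2 K) (given).
Required heat per unit area: Q = C ΔT = 2.74×10^7 × -12.0 = -3.29×10^8 J/m².
Flux F = Q / Δt = -3.29×10^8 / 2.07×10^6 s = -159 W/m².

-159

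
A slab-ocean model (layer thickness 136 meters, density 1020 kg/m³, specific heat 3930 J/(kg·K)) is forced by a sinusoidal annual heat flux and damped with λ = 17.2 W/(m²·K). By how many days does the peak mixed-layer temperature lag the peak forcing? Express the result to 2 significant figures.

82 days

Areal heat capacity C = ρ c_p D = 1020 × 3930 × 136 = 5.45×10^8 J m⁻² K⁻¹.
ω = 2π / 3.15×10^7 s = 1.99×10^-7 s⁻¹.
Phase lag φ = arctan(Cω/λ) = arctan(109/17.2) = 1.41 rad.
Time lag = φ / ω = 1.41 / 1.99×10^-7 = 7.10×10^6 s = 82.1 days.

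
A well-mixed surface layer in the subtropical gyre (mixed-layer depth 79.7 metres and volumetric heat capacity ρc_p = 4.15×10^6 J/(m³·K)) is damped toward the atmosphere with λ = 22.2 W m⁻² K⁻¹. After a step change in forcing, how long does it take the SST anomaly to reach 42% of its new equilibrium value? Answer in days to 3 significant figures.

Areal heat capacity C = ρc_p × D = 4.15×10^6 × 79.7 = 3.31×10^8 J/(m^2 K).
τ = C / λ = 3.31×10^8 / 22.2 = 1.49×10^7 s.
Fraction reached: 1 − e^(−t/τ) = 0.42 ⇒ t = −τ ln(1 − 0.42) = τ × 0.545.
t = 8.12×10^6 s = 93.9 days.

93.9 days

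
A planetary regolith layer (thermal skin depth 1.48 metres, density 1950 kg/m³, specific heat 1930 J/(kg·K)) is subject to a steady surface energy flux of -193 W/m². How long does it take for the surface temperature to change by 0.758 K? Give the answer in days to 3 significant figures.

0.253 days

Areal heat capacity C = ρ c_p D = 1950 × 1930 × 1.48 = 5.57×10^6 J/(m²·K).
Time required: Δt = C ΔT / F = 5.57×10^6 × -0.758 / -193 = 21900 s.
In days: 21900 s / (86400 s/day) = 0.253 days.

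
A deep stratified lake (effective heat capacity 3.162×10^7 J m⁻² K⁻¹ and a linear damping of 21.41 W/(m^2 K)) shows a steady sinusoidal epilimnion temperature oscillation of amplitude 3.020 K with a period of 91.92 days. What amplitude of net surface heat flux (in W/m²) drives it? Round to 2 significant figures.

Areal heat capacity C = 3.162×10^7 J m⁻² K⁻¹ (given).
ω = 2π / 7.94×10^6 s = 7.91×10^-7 s⁻¹.
√((Cω)² + λ²) = √((25.0)² + 21.41²) = 32.9 W/(m²·K).
F₀ = A × √((Cω)²+λ²) = 3.020 × 32.9 = 99.4 W/m².

99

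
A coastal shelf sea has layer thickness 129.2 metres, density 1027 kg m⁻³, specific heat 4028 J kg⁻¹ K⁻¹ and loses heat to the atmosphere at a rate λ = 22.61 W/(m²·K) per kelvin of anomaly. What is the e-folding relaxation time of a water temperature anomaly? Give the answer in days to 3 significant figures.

274 days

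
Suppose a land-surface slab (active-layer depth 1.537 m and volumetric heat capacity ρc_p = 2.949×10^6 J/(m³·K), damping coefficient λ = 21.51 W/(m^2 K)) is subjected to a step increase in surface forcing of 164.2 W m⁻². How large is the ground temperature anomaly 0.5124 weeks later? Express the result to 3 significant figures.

Areal heat capacity C = ρc_p × D = 2.949×10^6 × 1.537 = 4.53×10^6 J/(m²·K).
τ = C / λ = 4.53×10^6 / 21.51 = 2.11×10^5 s.
Equilibrium anomaly ΔT_eq = F / λ = 164.2 / 21.51 = 7.63 K.
t = 0.5124 weeks = 3.10×10^5 s, so t/τ = 1.47.
ΔT(t) = ΔT_eq (1 − e^(−t/τ)) = 7.63 × (1 − e^−1.47) = 5.88 K.

5.88 K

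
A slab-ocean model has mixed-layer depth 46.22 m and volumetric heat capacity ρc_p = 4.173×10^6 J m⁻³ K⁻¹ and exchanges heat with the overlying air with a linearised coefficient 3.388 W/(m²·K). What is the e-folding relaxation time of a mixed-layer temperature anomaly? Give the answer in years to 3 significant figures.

1.80 years

Areal heat capacity C = ρc_p × D = 4.173×10^6 × 46.22 = 1.93×10^8 J/(m²·K).
Relaxation time τ = C / λ = 1.93×10^8 / 3.388 = 5.69×10^7 s.
In years: 5.69×10^7 s / (3.156×10^7 s/year) = 1.80 years.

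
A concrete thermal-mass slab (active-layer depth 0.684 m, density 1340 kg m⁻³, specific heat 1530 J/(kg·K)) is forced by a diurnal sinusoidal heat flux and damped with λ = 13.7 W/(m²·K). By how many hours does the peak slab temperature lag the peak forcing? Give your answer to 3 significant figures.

Areal heat capacity C = ρ c_p D = 1340 × 1530 × 0.684 = 1.40×10^6 J m⁻² K⁻¹.
ω = 2π / 86400 s = 7.27×10^-5 s⁻¹.
Phase lag φ = arctan(Cω/λ) = arctan(102/13.7) = 1.44 rad.
Time lag = φ / ω = 1.44 / 7.27×10^-5 = 19800 s = 5.49 hours.

5.49 hours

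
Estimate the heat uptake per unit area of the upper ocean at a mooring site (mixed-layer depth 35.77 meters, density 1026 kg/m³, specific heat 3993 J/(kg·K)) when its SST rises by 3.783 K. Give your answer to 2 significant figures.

Areal heat capacity C = ρ c_p D = 1026 × 3993 × 35.77 = 1.47×10^8 J m⁻² K⁻¹.
ΔQ = C ΔT = 1.47×10^8 × 3.783 = 5.54×10^8 J/m².

5.5×10^8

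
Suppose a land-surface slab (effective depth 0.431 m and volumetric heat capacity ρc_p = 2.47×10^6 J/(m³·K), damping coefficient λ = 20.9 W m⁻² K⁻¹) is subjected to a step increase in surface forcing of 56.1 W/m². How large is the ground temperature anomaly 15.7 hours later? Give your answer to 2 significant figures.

Areal heat capacity C = ρc_p × D = 2.47×10^6 × 0.431 = 1.06×10^6 J/(m^2 K).
τ = C / λ = 1.06×10^6 / 20.9 = 50900 s.
Equilibrium anomaly ΔT_eq = F / λ = 56.1 / 20.9 = 2.68 K.
t = 15.7 hours = 56500 s, so t/τ = 1.11.
ΔT(t) = ΔT_eq (1 − e^(−t/τ)) = 2.68 × (1 − e^−1.11) = 1.80 K.

1.8 K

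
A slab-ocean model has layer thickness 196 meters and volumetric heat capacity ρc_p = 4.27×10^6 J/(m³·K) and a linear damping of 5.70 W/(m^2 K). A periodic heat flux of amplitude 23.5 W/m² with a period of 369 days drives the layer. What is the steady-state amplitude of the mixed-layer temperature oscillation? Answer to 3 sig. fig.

0.142 K

Areal heat capacity C = ρc_p × D = 4.27×10^6 × 196 = 8.37×10^8 J/(m^2 K).
Angular frequency ω = 2π / T = 2π / 3.19×10^7 s = 1.97×10^-7 s⁻¹.
√((Cω)² + λ²) = √((165)² + 5.70²) = 165 W/(m²·K).
Amplitude A = F₀ / √((Cω)²+λ²) = 23.5 / 165 = 0.142 K.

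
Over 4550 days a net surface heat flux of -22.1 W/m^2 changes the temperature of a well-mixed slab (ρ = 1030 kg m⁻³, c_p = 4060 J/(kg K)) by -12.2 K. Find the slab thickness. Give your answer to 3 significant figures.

Heat input Q = F Δt = -22.1 × 3.93×10^8 s = -8.69×10^9 J/m².
Required areal heat capacity C = Q / ΔT = 7.12×10^8 J/(m²·K).
Depth D = C / (ρ c_p) = 7.12×10^8 / (1030 × 4060) = 170 m.

170 m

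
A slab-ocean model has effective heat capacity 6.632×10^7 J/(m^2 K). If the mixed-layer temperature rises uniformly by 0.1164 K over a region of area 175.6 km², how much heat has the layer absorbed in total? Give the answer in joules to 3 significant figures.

1.36×10^15 J

Areal heat capacity C = 6.632×10^7 J/(m^2 K) (given).
Heat per unit area: q = C ΔT = 6.63×10^7 × 0.1164 = 7.72×10^6 J/m².
Total heat: Q = q × A = 7.72×10^6 × (175.6 × 10⁶ m²) = 1.36×10^15 J.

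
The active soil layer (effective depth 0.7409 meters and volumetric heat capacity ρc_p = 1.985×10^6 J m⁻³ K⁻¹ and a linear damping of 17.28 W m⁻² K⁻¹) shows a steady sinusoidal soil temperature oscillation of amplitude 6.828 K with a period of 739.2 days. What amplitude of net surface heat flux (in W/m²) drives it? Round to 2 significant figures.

120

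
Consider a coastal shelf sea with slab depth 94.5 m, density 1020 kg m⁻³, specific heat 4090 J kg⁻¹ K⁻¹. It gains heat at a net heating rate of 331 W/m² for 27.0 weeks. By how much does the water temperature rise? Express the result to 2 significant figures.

Areal heat capacity C = ρ c_p D = 1020 × 4090 × 94.5 = 3.94×10^8 J/(m²·K).
Net heat input Q = F Δt = 331 × (27.0 weeks × 6.048×10^5 s/week) = 5.41×10^9 J/m².
ΔT = Q / C = 5.41×10^9 / 3.94×10^8 = 13.7 K.

14 K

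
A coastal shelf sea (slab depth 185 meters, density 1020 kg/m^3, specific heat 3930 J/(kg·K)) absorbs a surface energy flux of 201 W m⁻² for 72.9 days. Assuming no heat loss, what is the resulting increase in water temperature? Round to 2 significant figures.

Areal heat capacity C = ρ c_p D = 1020 × 3930 × 185 = 7.42×10^8 J m⁻² K⁻¹.
Net heat input Q = F Δt = 201 × (72.9 days × 86400 s/day) = 1.27×10^9 J/m².
ΔT = Q / C = 1.27×10^9 / 7.42×10^8 = 1.71 K.

1.7 K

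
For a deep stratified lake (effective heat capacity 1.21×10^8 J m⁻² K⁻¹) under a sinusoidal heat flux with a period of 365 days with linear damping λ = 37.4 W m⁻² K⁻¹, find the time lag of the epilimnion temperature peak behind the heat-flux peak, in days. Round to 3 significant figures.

Areal heat capacity C = 1.21×10^8 J m⁻² K⁻¹ (given).
ω = 2π / 3.15×10^7 s = 1.99×10^-7 s⁻¹.
Phase lag φ = arctan(Cω/λ) = arctan(24.1/37.4) = 0.573 rad.
Time lag = φ / ω = 0.573 / 1.99×10^-7 = 2.87×10^6 s = 33.3 days.

33.3 days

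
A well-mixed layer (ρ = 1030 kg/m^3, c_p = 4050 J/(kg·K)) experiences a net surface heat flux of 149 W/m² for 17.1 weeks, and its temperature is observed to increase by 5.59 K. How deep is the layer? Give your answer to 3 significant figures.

66.1 m

Heat input Q = F Δt = 149 × 1.03×10^7 s = 1.54×10^9 J/m².
Required areal heat capacity C = Q / ΔT = 2.76×10^8 J/(m²·K).
Depth D = C / (ρ c_p) = 2.76×10^8 / (1030 × 4050) = 66.1 m.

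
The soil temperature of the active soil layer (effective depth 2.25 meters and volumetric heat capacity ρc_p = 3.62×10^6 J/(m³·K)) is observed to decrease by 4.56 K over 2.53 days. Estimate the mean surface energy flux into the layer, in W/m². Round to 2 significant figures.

-170

Areal heat capacity C = ρc_p × D = 3.62×10^6 × 2.25 = 8.14×10^6 J/(m^2 K).
Required heat per unit area: Q = C ΔT = 8.14×10^6 × -4.56 = -3.71×10^7 J/m².
Flux F = Q / Δt = -3.71×10^7 / 2.19×10^5 s = -170 W/m².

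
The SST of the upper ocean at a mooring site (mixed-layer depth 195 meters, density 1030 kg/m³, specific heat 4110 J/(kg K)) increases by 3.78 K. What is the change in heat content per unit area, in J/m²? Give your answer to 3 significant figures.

Areal heat capacity C = ρ c_p D = 1030 × 4110 × 195 = 8.25×10^8 J m⁻² K⁻¹.
ΔQ = C ΔT = 8.25×10^8 × 3.78 = 3.12×10^9 J/m².

3.12×10^9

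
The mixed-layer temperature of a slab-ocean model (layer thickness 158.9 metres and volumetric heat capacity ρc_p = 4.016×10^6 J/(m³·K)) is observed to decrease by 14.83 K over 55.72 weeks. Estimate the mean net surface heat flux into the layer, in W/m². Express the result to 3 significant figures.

Areal heat capacity C = ρc_p × D = 4.016×10^6 × 158.9 = 6.38×10^8 J m⁻² K⁻¹.
Required heat per unit area: Q = C ΔT = 6.38×10^8 × -14.83 = -9.46×10^9 J/m².
Flux F = Q / Δt = -9.46×10^9 / 3.37×10^7 s = -281 W/m².

-281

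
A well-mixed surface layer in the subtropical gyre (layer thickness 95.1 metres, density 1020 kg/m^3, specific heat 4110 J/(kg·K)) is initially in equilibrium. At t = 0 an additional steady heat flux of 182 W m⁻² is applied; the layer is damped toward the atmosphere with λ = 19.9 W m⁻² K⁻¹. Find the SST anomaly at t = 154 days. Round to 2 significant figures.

4.4 K

Areal heat capacity C = ρ c_p D = 1020 × 4110 × 95.1 = 3.99×10^8 J/(m^2 K).
τ = C / λ = 3.99×10^8 / 19.9 = 2.00×10^7 s.
Equilibrium anomaly ΔT_eq = F / λ = 182 / 19.9 = 9.15 K.
t = 154 days = 1.33×10^7 s, so t/τ = 0.664.
ΔT(t) = ΔT_eq (1 − e^(−t/τ)) = 9.15 × (1 − e^−0.664) = 4.44 K.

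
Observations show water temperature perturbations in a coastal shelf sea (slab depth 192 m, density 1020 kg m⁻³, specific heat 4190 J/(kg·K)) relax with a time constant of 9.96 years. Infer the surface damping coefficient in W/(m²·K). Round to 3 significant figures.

2.61

Areal heat capacity C = ρ c_p D = 1020 × 4190 × 192 = 8.21×10^8 J/(m²·K).
τ = 9.96 years = 3.14×10^8 s.
λ = C / τ = 8.21×10^8 / 3.14×10^8 = 2.61 W/(m²·K).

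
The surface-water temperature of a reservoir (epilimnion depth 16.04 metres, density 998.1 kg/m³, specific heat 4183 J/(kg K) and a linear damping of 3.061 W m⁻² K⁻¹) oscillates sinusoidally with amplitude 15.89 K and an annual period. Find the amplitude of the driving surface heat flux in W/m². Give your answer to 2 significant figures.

Areal heat capacity C = ρ c_p D = 998.1 × 4183 × 16.04 = 6.70×10^7 J m⁻² K⁻¹.
ω = 2π / 3.15×10^7 s = 1.99×10^-7 s⁻¹.
√((Cω)² + λ²) = √((13.3)² + 3.061²) = 13.7 W/(m²·K).
F₀ = A × √((Cω)²+λ²) = 15.89 × 13.7 = 218 W/m².

220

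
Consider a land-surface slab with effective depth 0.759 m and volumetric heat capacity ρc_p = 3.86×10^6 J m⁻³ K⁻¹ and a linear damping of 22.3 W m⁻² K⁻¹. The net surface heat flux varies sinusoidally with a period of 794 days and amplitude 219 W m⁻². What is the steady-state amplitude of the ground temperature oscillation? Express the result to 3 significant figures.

Areal heat capacity C = ρc_p × D = 3.86×10^6 × 0.759 = 2.93×10^6 J/(m²·K).
Angular frequency ω = 2π / T = 2π / 6.86×10^7 s = 9.16×10^-8 s⁻¹.
√((Cω)² + λ²) = √((0.268)² + 22.3²) = 22.3 W/(m²·K).
Amplitude A = F₀ / √((Cω)²+λ²) = 219 / 22.3 = 9.82 K.

9.82 K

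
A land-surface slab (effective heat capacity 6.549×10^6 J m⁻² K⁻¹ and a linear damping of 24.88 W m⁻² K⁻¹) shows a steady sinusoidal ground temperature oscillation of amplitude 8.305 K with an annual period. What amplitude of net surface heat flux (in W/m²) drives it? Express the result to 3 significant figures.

207

Areal heat capacity C = 6.549×10^6 J m⁻² K⁻¹ (given).
ω = 2π / 3.15×10^7 s = 1.99×10^-7 s⁻¹.
√((Cω)² + λ²) = √((1.30)² + 24.88²) = 24.9 W/(m²·K).
F₀ = A × √((Cω)²+λ²) = 8.305 × 24.9 = 207 W/m².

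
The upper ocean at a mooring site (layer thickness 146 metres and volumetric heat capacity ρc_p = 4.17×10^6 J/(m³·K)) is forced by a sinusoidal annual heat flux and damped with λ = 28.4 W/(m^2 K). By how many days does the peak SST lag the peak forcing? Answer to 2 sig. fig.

Areal heat capacity C = ρc_p × D = 4.17×10^6 × 146 = 6.09×10^8 J/(m^2 K).
ω = 2π / 3.15×10^7 s = 1.99×10^-7 s⁻¹.
Phase lag φ = arctan(Cω/λ) = arctan(121/28.4) = 1.34 rad.
Time lag = φ / ω = 1.34 / 1.99×10^-7 = 6.73×10^6 s = 77.9 days.

78 days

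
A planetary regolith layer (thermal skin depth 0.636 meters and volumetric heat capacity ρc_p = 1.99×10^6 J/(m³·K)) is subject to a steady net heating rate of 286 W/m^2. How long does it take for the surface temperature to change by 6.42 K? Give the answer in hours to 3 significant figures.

7.89 hours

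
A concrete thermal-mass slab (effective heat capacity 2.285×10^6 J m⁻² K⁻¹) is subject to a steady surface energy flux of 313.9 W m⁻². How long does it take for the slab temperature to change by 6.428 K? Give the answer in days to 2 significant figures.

Areal heat capacity C = 2.285×10^6 J m⁻² K⁻¹ (given).
Time required: Δt = C ΔT / F = 2.28×10^6 × 6.428 / 313.9 = 46800 s.
In days: 46800 s / (86400 s/day) = 0.542 days.

0.54 days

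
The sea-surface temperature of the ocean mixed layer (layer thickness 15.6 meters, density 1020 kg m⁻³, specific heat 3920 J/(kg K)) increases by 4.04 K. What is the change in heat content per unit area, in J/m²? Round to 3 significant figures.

2.52×10^8

Areal heat capacity C = ρ c_p D = 1020 × 3920 × 15.6 = 6.24×10^7 J/(m^2 K).
ΔQ = C ΔT = 6.24×10^7 × 4.04 = 2.52×10^8 J/m².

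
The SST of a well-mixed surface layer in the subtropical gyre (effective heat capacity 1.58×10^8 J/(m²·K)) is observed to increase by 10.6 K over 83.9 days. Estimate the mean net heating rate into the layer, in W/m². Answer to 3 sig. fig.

231

Areal heat capacity C = 1.58×10^8 J/(m²·K) (given).
Required heat per unit area: Q = C ΔT = 1.58×10^8 × 10.6 = 1.67×10^9 J/m².
Flux F = Q / Δt = 1.67×10^9 / 7.25×10^6 s = 231 W/m².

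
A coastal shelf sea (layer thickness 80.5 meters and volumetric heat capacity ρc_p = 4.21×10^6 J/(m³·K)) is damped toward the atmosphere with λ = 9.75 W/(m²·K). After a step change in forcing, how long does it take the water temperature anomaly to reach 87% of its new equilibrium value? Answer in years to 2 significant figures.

Areal heat capacity C = ρc_p × D = 4.21×10^6 × 80.5 = 3.39×10^8 J m⁻² K⁻¹.
τ = C / λ = 3.39×10^8 / 9.75 = 3.48×10^7 s.
Fraction reached: 1 − e^(−t/τ) = 0.87 ⇒ t = −τ ln(1 − 0.87) = τ × 2.04.
t = 7.09×10^7 s = 2.25 years.

2.2 years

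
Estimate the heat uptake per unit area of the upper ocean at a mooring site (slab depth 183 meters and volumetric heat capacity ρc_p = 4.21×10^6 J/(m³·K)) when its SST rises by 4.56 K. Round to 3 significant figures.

Areal heat capacity C = ρc_p × D = 4.21×10^6 × 183 = 7.70×10^8 J/(m^2 K).
ΔQ = C ΔT = 7.70×10^8 × 4.56 = 3.51×10^9 J/m².

3.51×10^9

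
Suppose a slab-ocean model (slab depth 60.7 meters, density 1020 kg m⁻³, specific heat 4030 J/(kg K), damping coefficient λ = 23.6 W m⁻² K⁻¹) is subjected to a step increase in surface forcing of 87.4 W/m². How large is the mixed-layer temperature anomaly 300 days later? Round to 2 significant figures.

3.4 K

Areal heat capacity C = ρ c_p D = 1020 × 4030 × 60.7 = 2.50×10^8 J/(m^2 K).
τ = C / λ = 2.50×10^8 / 23.6 = 1.06×10^7 s.
Equilibrium anomaly ΔT_eq = F / λ = 87.4 / 23.6 = 3.70 K.
t = 300 days = 2.59×10^7 s, so t/τ = 2.45.
ΔT(t) = ΔT_eq (1 − e^(−t/τ)) = 3.70 × (1 − e^−2.45) = 3.38 K.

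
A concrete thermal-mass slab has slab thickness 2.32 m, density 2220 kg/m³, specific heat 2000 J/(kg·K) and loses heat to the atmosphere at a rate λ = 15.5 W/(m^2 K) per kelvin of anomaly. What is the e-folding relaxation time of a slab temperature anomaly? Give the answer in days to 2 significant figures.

7.7 days

Areal heat capacity C = ρ c_p D = 2220 × 2000 × 2.32 = 1.03×10^7 J m⁻² K⁻¹.
Relaxation time τ = C / λ = 1.03×10^7 / 15.5 = 6.65×10^5 s.
In days: 6.65×10^5 s / (86400 s/day) = 7.69 days.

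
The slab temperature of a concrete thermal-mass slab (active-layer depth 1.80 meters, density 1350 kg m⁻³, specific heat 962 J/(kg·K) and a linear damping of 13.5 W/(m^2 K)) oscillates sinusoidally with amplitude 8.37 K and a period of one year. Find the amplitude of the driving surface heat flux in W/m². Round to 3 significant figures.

113

Areal heat capacity C = ρ c_p D = 1350 × 962 × 1.80 = 2.34×10^6 J m⁻² K⁻¹.
ω = 2π / 3.15×10^7 s = 1.99×10^-7 s⁻¹.
√((Cω)² + λ²) = √((0.466)² + 13.5²) = 13.5 W/(m²·K).
F₀ = A × √((Cω)²+λ²) = 8.37 × 13.5 = 113 W/m².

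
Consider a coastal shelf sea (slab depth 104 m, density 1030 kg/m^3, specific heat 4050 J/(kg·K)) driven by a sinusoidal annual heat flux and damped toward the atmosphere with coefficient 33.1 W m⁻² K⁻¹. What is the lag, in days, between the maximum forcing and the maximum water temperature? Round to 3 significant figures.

70.0 days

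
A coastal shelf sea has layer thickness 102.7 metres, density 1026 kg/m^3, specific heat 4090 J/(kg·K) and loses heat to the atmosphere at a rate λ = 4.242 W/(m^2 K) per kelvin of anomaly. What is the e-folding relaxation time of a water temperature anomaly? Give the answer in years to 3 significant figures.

3.22 years

Areal heat capacity C = ρ c_p D = 1026 × 4090 × 102.7 = 4.31×10^8 J/(m²·K).
Relaxation time τ = C / λ = 4.31×10^8 / 4.242 = 1.02×10^8 s.
In years: 1.02×10^8 s / (3.156×10^7 s/year) = 3.22 years.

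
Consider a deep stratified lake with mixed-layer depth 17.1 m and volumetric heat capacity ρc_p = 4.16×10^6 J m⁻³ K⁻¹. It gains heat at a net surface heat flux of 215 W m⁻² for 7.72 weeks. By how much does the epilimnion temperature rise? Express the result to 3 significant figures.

Areal heat capacity C = ρc_p × D = 4.16×10^6 × 17.1 = 7.11×10^7 J/(m²·K).
Net heat input Q = F Δt = 215 × (7.72 weeks × 6.048×10^5 s/week) = 1.00×10^9 J/m².
ΔT = Q / C = 1.00×10^9 / 7.11×10^7 = 14.1 K.

14.1 K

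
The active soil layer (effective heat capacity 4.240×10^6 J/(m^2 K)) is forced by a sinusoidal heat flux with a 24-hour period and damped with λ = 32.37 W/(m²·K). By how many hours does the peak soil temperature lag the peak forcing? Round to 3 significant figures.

5.60 hours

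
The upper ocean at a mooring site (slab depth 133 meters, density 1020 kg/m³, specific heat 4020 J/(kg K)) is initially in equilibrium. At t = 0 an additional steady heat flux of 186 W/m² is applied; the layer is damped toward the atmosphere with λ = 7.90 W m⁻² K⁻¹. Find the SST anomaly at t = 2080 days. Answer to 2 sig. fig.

22 K

Areal heat capacity C = ρ c_p D = 1020 × 4020 × 133 = 5.45×10^8 J/(m^2 K).
τ = C / λ = 5.45×10^8 / 7.90 = 6.90×10^7 s.
Equilibrium anomaly ΔT_eq = F / λ = 186 / 7.90 = 23.5 K.
t = 2080 days = 1.80×10^8 s, so t/τ = 2.60.
ΔT(t) = ΔT_eq (1 − e^(−t/τ)) = 23.5 × (1 − e^−2.60) = 21.8 K.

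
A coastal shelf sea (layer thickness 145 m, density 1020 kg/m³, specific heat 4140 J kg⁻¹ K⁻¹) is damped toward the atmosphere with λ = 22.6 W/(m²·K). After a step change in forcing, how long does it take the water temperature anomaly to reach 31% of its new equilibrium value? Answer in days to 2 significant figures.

Areal heat capacity C = ρ c_p D = 1020 × 4140 × 145 = 6.12×10^8 J/(m²·K).
τ = C / λ = 6.12×10^8 / 22.6 = 2.71×10^7 s.
Fraction reached: 1 − e^(−t/τ) = 0.31 ⇒ t = −τ ln(1 − 0.31) = τ × 0.371.
t = 1.01×10^7 s = 116 days.

120 days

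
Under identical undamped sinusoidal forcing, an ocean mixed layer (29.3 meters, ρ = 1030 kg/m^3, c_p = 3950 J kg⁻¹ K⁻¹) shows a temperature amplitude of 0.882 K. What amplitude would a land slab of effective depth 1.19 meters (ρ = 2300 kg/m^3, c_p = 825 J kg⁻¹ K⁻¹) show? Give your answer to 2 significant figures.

C_ocean = 1.19×10^8 J/(m²·K); C_land = 2.26×10^6 J/(m²·K).
A ∝ 1/C ⇒ A_land = A_ocean × C_ocean/C_land = 0.882 × 52.8 = 46.6 K.

47 K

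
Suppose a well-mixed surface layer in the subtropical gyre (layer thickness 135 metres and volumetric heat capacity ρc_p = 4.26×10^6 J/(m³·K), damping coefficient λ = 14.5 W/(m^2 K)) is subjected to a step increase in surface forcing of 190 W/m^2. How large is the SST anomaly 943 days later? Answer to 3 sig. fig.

Areal heat capacity C = ρc_p × D = 4.26×10^6 × 135 = 5.75×10^8 J m⁻² K⁻¹.
τ = C / λ = 5.75×10^8 / 14.5 = 3.97×10^7 s.
Equilibrium anomaly ΔT_eq = F / λ = 190 / 14.5 = 13.1 K.
t = 943 days = 8.15×10^7 s, so t/τ = 2.05.
ΔT(t) = ΔT_eq (1 − e^(−t/τ)) = 13.1 × (1 − e^−2.05) = 11.4 K.

11.4 K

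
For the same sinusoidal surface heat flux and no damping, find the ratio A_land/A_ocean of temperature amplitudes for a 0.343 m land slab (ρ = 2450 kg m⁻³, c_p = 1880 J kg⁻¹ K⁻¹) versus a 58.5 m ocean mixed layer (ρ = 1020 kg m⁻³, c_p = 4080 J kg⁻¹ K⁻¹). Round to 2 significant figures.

C_ocean = 1020 × 4080 × 58.5 = 2.43×10^8 J/(m²·K).
C_land = 2450 × 1880 × 0.343 = 1.58×10^6 J/(m²·K).
Undamped amplitude ∝ 1/C, so A_land/A_ocean = C_ocean/C_land = 154.

150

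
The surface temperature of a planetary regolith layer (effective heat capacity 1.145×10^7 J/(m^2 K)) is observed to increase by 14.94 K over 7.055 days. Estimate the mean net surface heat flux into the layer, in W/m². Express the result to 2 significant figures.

Areal heat capacity C = 1.145×10^7 J/(m^2 K) (given).
Required heat per unit area: Q = C ΔT = 1.15×10^7 × 14.94 = 1.71×10^8 J/m².
Flux F = Q / Δt = 1.71×10^8 / 6.10×10^5 s = 281 W/m².

280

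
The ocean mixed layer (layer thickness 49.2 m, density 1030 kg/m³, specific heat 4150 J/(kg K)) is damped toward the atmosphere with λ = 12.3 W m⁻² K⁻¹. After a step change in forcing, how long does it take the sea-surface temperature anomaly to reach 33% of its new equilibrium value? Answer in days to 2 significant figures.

79 days

Areal heat capacity C = ρ c_p D = 1030 × 4150 × 49.2 = 2.10×10^8 J m⁻² K⁻¹.
τ = C / λ = 2.10×10^8 / 12.3 = 1.71×10^7 s.
Fraction reached: 1 − e^(−t/τ) = 0.33 ⇒ t = −τ ln(1 − 0.33) = τ × 0.400.
t = 6.85×10^6 s = 79.3 days.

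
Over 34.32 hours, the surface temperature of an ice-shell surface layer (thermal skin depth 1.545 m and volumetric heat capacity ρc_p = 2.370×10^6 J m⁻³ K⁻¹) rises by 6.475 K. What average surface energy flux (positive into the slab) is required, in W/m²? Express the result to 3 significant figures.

Areal heat capacity C = ρc_p × D = 2.370×10^6 × 1.545 = 3.66×10^6 J m⁻² K⁻¹.
Required heat per unit area: Q = C ΔT = 3.66×10^6 × 6.475 = 2.37×10^7 J/m².
Flux F = Q / Δt = 2.37×10^7 / 1.24×10^5 s = 192 W/m².

192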